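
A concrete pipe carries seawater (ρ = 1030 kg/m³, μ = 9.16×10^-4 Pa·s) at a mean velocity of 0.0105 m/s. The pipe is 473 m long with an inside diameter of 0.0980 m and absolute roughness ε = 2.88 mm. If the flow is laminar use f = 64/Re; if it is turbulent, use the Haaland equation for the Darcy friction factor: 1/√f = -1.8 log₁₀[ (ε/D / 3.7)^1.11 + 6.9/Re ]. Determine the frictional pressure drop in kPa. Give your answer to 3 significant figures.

ΔP ≈ 0.0152 kPa

Reynolds number Re = ρVD/μ = 1030 · 0.0105 · 0.098 / 0.000916 = 1157.
Re < 2300 → laminar flow, so f = 64/Re = 64/1157 = 0.05531 (the turbulent correlation is not needed).
Darcy-Weisbach: ΔP = f(L/D)(ρV²/2) = 0.05531·(473/0.098)·(1030·0.0105²/2) = 0.05531·4827·0.05678 = 15.16 Pa.
ΔP = 15.16 Pa = 0.0152 kPa.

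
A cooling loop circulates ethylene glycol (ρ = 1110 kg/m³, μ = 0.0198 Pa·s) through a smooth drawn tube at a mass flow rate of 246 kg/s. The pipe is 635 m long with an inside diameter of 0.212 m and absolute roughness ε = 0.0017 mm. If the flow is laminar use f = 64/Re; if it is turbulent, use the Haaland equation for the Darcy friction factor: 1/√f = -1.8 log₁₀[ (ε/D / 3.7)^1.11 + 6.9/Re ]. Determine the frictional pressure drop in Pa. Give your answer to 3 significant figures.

A = πD²/4 = π(0.212)²/4 = 0.0353 m²; mean velocity V = ṁ/(ρA) = 246/(1110 · 0.0353) = 6.278 m/s.
Reynolds number Re = ρVD/μ = 1110 · 6.278 · 0.212 / 0.0198 = 7.462e+04.
Re > 4000 → turbulent. Relative roughness ε/D = 1.7e-06/0.212 = 8.02e-06. Haaland: 1/√f = -1.8 log₁₀[(8.02e-06/3.7)^1.11 + 6.9/7.462e+04] = -1.8 log₁₀[5.16e-07 + 9.25e-05] = 7.257, so f = 0.01899.
Darcy-Weisbach: ΔP = f(L/D)(ρV²/2) = 0.01899·(635/0.212)·(1110·6.278²/2) = 0.01899·2995·2.188e+04 = 1.244e+06 Pa.

ΔP ≈ 1.24×10^6 Pa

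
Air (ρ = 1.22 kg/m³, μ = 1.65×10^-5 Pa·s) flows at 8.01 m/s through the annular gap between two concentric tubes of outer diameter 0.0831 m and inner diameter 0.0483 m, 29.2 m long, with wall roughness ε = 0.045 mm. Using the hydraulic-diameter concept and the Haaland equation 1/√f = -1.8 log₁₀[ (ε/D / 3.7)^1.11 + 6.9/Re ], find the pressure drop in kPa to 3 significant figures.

Hydraulic diameter D_h = 4A/P = D_o - D_i = 0.0831 - 0.0483 = 0.0348 m.
Re = ρVD_h/μ = 1.22·8.01·0.0348/1.65e-05 = 2.061e+04.
ε/D_h = 4.5e-05/0.0348 = 0.00129; Haaland gives 1/√f = -1.8 log₁₀[0.000146+0.000335] = 5.973, so f = 0.02803.
ΔP = f(L/D_h)(ρV²/2) = 0.02803·29.2/0.0348·39.14 = 920.4 Pa.
ΔP = 0.920 kPa.

ΔP ≈ 0.920 kPa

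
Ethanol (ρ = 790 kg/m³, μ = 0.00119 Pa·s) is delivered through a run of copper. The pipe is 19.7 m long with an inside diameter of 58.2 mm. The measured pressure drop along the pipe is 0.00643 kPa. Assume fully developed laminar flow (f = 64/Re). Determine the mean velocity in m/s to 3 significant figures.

For laminar flow, f = 64/Re with Re = ρVD/μ, so Darcy-Weisbach reduces to ΔP = 32μLV/D². Solving for V: V = ΔP·D²/(32μL) = 6.43·(0.0582)²/(32·0.00119·19.7) = 0.02903 m/s.
Check: Re = ρVD/μ = 790·0.02903·0.0582/0.00119 = 1122 < 2300, so the laminar assumption holds.

V ≈ 0.0290 m/s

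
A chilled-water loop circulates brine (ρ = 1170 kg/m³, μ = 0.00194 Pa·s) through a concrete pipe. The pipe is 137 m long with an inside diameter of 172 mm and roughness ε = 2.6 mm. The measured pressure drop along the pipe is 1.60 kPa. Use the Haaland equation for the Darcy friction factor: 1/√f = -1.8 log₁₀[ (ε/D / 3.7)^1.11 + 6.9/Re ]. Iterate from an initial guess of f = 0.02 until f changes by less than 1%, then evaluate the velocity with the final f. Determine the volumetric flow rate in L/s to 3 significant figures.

Q ≈ 6.39 L/s

Rearranging Darcy-Weisbach: V = √(2·ΔP·D/(f·L·ρ)). With ε/D = 0.0026/0.172 = 0.0151, iterate starting from f = 0.02:
  f = 0.02 → V = √(2·1600·0.172/(0.02·137·1170)) = 0.4144 m/s; Re = ρVD/μ = 4.298e+04; f → 0.04492
  f = 0.04492 → V = 0.2765 m/s; Re = 2.868e+04; f → 0.04541
  f = 0.04541 → V = 0.275 m/s; Re = 2.852e+04; f → 0.04542
Converged (Δf/f < 1%). With the final f = 0.04542: V = √(2·1600·0.172/(0.04542·137·1170)) = 0.275 m/s.
Q = V·A = 0.275·(π/4·0.172²) = 0.006389 m³/s = 6.39 L/s.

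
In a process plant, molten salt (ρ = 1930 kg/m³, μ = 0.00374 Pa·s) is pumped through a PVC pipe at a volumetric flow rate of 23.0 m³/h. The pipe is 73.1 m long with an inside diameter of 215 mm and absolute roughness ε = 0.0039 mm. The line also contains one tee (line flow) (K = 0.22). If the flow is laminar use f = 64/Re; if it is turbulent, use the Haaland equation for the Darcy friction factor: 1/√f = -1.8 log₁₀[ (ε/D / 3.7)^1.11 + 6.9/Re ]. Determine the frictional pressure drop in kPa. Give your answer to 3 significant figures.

ΔP ≈ 0.270 kPa

Q = 23.0 m³/h = 23.0/3600 = 0.006389 m³/s.
Cross-sectional area A = πD²/4 = π(0.215)²/4 = 0.03631 m²; mean velocity V = Q/A = 0.006389/0.03631 = 0.176 m/s.
Reynolds number Re = ρVD/μ = 1930 · 0.176 · 0.215 / 0.00374 = 1.952e+04.
Re > 4000 → turbulent. Relative roughness ε/D = 3.9e-06/0.215 = 1.81e-05. Haaland: 1/√f = -1.8 log₁₀[(1.81e-05/3.7)^1.11 + 6.9/1.952e+04] = -1.8 log₁₀[1.28e-06 + 0.000353] = 6.21, so f = 0.02593.
Total minor-loss coefficient ΣK = 1·0.22 = 0.22.
ΔP = [f·L/D + ΣK]·(ρV²/2) = [0.02593·73.1/0.215 + 0.22]·(1930·0.176²/2) = [8.816 + 0.22]·29.88 = 270 Pa.
ΔP = 270 Pa = 0.270 kPa.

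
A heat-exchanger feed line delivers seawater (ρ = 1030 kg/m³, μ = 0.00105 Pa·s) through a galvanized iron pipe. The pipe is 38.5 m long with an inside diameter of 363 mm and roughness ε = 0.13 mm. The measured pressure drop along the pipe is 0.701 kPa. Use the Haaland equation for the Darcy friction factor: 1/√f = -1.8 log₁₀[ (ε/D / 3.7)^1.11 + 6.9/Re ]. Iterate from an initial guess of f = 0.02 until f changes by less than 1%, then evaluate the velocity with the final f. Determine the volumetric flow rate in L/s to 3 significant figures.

Rearranging Darcy-Weisbach: V = √(2·ΔP·D/(f·L·ρ)). With ε/D = 0.00013/0.363 = 0.000358, iterate starting from f = 0.02:
  f = 0.02 → V = √(2·701·0.363/(0.02·38.5·1030)) = 0.8011 m/s; Re = ρVD/μ = 2.852e+05; f → 0.01727
  f = 0.01727 → V = 0.8621 m/s; Re = 3.07e+05; f → 0.01717
Converged (Δf/f < 1%). With the final f = 0.01717: V = √(2·701·0.363/(0.01717·38.5·1030)) = 0.8647 m/s.
Q = V·A = 0.8647·(π/4·0.363²) = 0.08949 m³/s = 89.5 L/s.

Q ≈ 89.5 L/s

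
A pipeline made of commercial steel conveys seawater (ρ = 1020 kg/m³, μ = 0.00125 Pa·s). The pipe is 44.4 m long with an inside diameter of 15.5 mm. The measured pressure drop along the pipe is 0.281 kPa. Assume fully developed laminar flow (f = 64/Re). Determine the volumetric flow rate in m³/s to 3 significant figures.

For laminar flow, f = 64/Re with Re = ρVD/μ, so Darcy-Weisbach reduces to ΔP = 32μLV/D². Solving for V: V = ΔP·D²/(32μL) = 281·(0.0155)²/(32·0.00125·44.4) = 0.03801 m/s.
Check: Re = ρVD/μ = 1020·0.03801·0.0155/0.00125 = 480.8 < 2300, so the laminar assumption holds.
Q = V·A = 0.03801·(π/4·0.0155²) = 7.173e-06 m³/s = 7.17×10^-6 m³/s.

Q ≈ 7.17×10^-6 m³/s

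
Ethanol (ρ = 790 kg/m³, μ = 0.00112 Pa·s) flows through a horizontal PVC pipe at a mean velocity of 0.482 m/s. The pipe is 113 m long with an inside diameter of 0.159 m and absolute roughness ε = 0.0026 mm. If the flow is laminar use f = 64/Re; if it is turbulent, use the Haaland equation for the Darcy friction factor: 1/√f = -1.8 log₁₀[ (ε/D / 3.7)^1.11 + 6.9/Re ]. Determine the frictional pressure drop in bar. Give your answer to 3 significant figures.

Reynolds number Re = ρVD/μ = 790 · 0.482 · 0.159 / 0.00112 = 5.406e+04.
Re > 4000 → turbulent. Relative roughness ε/D = 2.6e-06/0.159 = 1.64e-05. Haaland: 1/√f = -1.8 log₁₀[(1.64e-05/3.7)^1.11 + 6.9/5.406e+04] = -1.8 log₁₀[1.14e-06 + 0.000128] = 7.002, so f = 0.02039.
Darcy-Weisbach: ΔP = f(L/D)(ρV²/2) = 0.02039·(113/0.159)·(790·0.482²/2) = 0.02039·710.7·91.77 = 1330 Pa.
ΔP = 1330 Pa = 0.0133 bar.

ΔP ≈ 0.0133 bar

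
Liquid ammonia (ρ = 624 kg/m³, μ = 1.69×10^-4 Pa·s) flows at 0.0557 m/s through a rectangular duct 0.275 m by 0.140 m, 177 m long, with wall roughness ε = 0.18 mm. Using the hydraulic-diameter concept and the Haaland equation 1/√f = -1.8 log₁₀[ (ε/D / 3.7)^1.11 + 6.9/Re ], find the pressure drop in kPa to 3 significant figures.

Hydraulic diameter D_h = 4A/P = 4·(0.275·0.14)/(2·(0.275+0.14)) = 0.154/0.83 = 0.1855 m.
Re = ρVD_h/μ = 624·0.0557·0.1855/0.000169 = 3.816e+04.
ε/D_h = 0.00018/0.1855 = 0.00097; Haaland gives 1/√f = -1.8 log₁₀[0.000106+0.000181] = 6.377, so f = 0.02459.
ΔP = f(L/D_h)(ρV²/2) = 0.02459·177/0.1855·0.968 = 22.71 Pa.
ΔP = 0.0227 kPa.

ΔP ≈ 0.0227 kPa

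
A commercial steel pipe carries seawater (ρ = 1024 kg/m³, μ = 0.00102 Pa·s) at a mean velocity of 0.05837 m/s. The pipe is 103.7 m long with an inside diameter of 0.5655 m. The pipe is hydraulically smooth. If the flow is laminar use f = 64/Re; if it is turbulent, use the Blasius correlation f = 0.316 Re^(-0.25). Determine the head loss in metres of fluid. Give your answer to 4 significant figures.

Reynolds number Re = ρVD/μ = 1024 · 0.05837 · 0.5655 / 0.00102 = 3.314e+04.
Re > 4000 → turbulent. Smooth-pipe (Blasius): f = 0.316 Re^(-0.25) = 0.316/(3.314e+04)^0.25 = 0.02342.
Darcy-Weisbach: ΔP = f(L/D)(ρV²/2) = 0.02342·(103.7/0.5655)·(1024·0.05837²/2) = 0.02342·183.4·1.744 = 7.492 Pa.
Head loss h_f = ΔP/(ρg) = 7.492/(1024·9.81) = 7.458×10^-4 m.

h_f ≈ 7.458×10^-4 m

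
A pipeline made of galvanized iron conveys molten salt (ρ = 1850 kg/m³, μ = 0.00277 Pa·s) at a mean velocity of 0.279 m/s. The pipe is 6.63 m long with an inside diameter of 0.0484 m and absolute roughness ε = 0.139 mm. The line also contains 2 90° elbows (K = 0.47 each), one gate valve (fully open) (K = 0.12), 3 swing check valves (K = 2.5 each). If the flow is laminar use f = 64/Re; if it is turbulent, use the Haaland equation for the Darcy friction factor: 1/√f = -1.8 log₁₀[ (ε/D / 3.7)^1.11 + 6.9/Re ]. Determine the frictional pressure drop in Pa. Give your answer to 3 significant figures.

ΔP ≈ 966 Pa

Reynolds number Re = ρVD/μ = 1850 · 0.279 · 0.0484 / 0.00277 = 9019.
Re > 4000 → turbulent. Relative roughness ε/D = 0.000139/0.0484 = 0.00287. Haaland: 1/√f = -1.8 log₁₀[(0.00287/3.7)^1.11 + 6.9/9019] = -1.8 log₁₀[0.000353 + 0.000765] = 5.313, so f = 0.03543.
Total minor-loss coefficient ΣK = 2·0.47 + 1·0.12 + 3·2.5 = 8.56.
ΔP = [f·L/D + ΣK]·(ρV²/2) = [0.03543·6.63/0.0484 + 8.56]·(1850·0.279²/2) = [4.853 + 8.56]·72 = 965.8 Pa.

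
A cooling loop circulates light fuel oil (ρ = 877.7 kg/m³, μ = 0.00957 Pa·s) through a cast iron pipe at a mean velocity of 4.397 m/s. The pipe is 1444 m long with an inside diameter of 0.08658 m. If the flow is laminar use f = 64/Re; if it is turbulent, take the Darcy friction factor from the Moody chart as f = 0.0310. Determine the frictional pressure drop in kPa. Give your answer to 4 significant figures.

ΔP ≈ 4387 kPa

Reynolds number Re = ρVD/μ = 877.7 · 4.397 · 0.08658 / 0.00957 = 3.491e+04.
Re > 4000 → turbulent; use the Moody-chart value f = 0.0310.
Darcy-Weisbach: ΔP = f(L/D)(ρV²/2) = 0.031·(1444/0.08658)·(877.7·4.397²/2) = 0.031·1.668e+04·8485 = 4.387e+06 Pa.
ΔP = 4.387e+06 Pa = 4387 kPa.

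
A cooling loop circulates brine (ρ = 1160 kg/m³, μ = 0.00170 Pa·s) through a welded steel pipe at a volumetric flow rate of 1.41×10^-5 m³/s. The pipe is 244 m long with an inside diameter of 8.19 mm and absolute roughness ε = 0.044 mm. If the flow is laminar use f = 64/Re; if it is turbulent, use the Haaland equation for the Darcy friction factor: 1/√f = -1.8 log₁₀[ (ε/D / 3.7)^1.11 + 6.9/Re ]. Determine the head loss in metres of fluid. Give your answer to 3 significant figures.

Cross-sectional area A = πD²/4 = π(0.00819)²/4 = 5.268e-05 m²; mean velocity V = Q/A = 1.41e-05/5.268e-05 = 0.2676 m/s.
Reynolds number Re = ρVD/μ = 1160 · 0.2676 · 0.00819 / 0.0017 = 1496.
Re < 2300 → laminar flow, so f = 64/Re = 64/1496 = 0.04279 (the turbulent correlation is not needed).
Darcy-Weisbach: ΔP = f(L/D)(ρV²/2) = 0.04279·(244/0.00819)·(1160·0.2676²/2) = 0.04279·2.979e+04·41.55 = 5.296e+04 Pa.
Head loss h_f = ΔP/(ρg) = 5.296e+04/(1160·9.81) = 4.65 m.

h_f ≈ 4.65 m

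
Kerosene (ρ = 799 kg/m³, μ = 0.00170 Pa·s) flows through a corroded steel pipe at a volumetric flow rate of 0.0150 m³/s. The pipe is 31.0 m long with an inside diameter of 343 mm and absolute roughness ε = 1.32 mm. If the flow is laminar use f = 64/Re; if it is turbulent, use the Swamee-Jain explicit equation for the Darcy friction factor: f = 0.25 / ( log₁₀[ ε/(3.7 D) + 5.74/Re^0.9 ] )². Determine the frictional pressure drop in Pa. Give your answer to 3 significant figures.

ΔP ≈ 30.7 Pa

Cross-sectional area A = πD²/4 = π(0.343)²/4 = 0.0924 m²; mean velocity V = Q/A = 0.015/0.0924 = 0.1623 m/s.
Reynolds number Re = ρVD/μ = 799 · 0.1623 · 0.343 / 0.0017 = 2.617e+04.
Re > 4000 → turbulent. Relative roughness ε/D = 0.00132/0.343 = 0.00385. Swamee-Jain: f = 0.25/(log₁₀[0.00385/3.7 + 5.74/2.617e+04^0.9])² = 0.25/(log₁₀[0.00104 + 0.000607])² = 0.25/(-2.783)² = 0.03227.
Darcy-Weisbach: ΔP = f(L/D)(ρV²/2) = 0.03227·(31/0.343)·(799·0.1623²/2) = 0.03227·90.38·10.53 = 30.7 Pa.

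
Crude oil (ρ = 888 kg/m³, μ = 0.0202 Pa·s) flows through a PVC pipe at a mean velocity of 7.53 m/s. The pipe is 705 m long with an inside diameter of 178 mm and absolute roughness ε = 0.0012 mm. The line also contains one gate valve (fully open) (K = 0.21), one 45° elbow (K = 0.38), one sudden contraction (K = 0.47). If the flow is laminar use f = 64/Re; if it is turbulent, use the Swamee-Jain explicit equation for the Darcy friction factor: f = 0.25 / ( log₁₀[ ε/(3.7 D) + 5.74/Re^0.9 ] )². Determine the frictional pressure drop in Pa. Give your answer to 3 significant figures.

Reynolds number Re = ρVD/μ = 888 · 7.53 · 0.178 / 0.0202 = 5.892e+04.
Re > 4000 → turbulent. Relative roughness ε/D = 1.2e-06/0.178 = 6.74e-06. Swamee-Jain: f = 0.25/(log₁₀[6.74e-06/3.7 + 5.74/5.892e+04^0.9])² = 0.25/(log₁₀[1.82e-06 + 0.000292])² = 0.25/(-3.532)² = 0.02004.
Total minor-loss coefficient ΣK = 1·0.21 + 1·0.38 + 1·0.47 = 1.06.
ΔP = [f·L/D + ΣK]·(ρV²/2) = [0.02004·705/0.178 + 1.06]·(888·7.53²/2) = [79.39 + 1.06]·2.518e+04 = 2.025e+06 Pa.

ΔP ≈ 2.03×10^6 Pa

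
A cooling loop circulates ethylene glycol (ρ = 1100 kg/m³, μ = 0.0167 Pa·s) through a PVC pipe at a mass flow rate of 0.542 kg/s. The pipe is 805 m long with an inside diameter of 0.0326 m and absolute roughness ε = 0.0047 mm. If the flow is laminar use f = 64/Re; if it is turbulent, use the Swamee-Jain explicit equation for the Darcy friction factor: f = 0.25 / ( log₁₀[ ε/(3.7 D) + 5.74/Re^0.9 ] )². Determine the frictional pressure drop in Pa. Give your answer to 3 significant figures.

ΔP ≈ 239000 Pa

A = πD²/4 = π(0.0326)²/4 = 0.0008347 m²; mean velocity V = ṁ/(ρA) = 0.542/(1100 · 0.0008347) = 0.5903 m/s.
Reynolds number Re = ρVD/μ = 1100 · 0.5903 · 0.0326 / 0.0167 = 1268.
Re < 2300 → laminar flow, so f = 64/Re = 64/1268 = 0.05049 (the turbulent correlation is not needed).
Darcy-Weisbach: ΔP = f(L/D)(ρV²/2) = 0.05049·(805/0.0326)·(1100·0.5903²/2) = 0.05049·2.469e+04·191.7 = 2.39e+05 Pa.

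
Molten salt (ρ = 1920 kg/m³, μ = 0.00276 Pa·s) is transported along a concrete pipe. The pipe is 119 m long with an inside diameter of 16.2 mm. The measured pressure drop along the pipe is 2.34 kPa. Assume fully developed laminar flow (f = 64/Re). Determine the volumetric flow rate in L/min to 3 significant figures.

Q ≈ 0.723 L/min

For laminar flow, f = 64/Re with Re = ρVD/μ, so Darcy-Weisbach reduces to ΔP = 32μLV/D². Solving for V: V = ΔP·D²/(32μL) = 2340·(0.0162)²/(32·0.00276·119) = 0.05843 m/s.
Check: Re = ρVD/μ = 1920·0.05843·0.0162/0.00276 = 658.5 < 2300, so the laminar assumption holds.
Q = V·A = 0.05843·(π/4·0.0162²) = 1.204e-05 m³/s = 0.723 L/min.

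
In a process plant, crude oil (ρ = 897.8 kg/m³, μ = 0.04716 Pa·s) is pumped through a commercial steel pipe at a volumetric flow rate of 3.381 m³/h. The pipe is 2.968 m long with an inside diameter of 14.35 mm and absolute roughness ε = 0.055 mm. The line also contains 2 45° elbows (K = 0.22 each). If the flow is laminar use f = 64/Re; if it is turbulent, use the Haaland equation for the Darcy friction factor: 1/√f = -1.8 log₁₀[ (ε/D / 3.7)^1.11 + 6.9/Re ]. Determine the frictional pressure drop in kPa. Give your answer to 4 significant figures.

ΔP ≈ 133.0 kPa

Q = 3.381 m³/h = 3.381/3600 = 0.0009392 m³/s.
Cross-sectional area A = πD²/4 = π(0.01435)²/4 = 0.0001617 m²; mean velocity V = Q/A = 0.0009392/0.0001617 = 5.807 m/s.
Reynolds number Re = ρVD/μ = 897.8 · 5.807 · 0.01435 / 0.0472 = 1586.
Re < 2300 → laminar flow, so f = 64/Re = 64/1586 = 0.04034 (the turbulent correlation is not needed).
Total minor-loss coefficient ΣK = 2·0.22 = 0.44.
ΔP = [f·L/D + ΣK]·(ρV²/2) = [0.04034·2.968/0.01435 + 0.44]·(897.8·5.807²/2) = [8.344 + 0.44]·1.514e+04 = 1.33e+05 Pa.
ΔP = 1.33e+05 Pa = 133.0 kPa.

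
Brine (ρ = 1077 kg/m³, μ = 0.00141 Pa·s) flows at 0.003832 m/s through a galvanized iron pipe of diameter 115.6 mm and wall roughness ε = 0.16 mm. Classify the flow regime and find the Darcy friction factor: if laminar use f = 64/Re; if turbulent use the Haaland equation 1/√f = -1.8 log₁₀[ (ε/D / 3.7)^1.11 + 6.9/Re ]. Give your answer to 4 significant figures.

Re = ρVD/μ = 1077·0.003832·0.1156/0.00141 = 338.4.
Re < 2300 → laminar, so f = 64/Re = 0.1891 (roughness is irrelevant in laminar flow).

f ≈ 0.1891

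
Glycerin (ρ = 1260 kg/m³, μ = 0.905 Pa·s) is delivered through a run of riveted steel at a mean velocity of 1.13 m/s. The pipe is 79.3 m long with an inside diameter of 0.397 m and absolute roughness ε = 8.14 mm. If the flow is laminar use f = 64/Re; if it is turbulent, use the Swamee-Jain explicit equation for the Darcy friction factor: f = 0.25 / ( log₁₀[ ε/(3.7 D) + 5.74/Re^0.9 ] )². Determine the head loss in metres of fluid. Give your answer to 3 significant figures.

h_f ≈ 1.33 m

Reynolds number Re = ρVD/μ = 1260 · 1.13 · 0.397 / 0.905 = 624.6.
Re < 2300 → laminar flow, so f = 64/Re = 64/624.6 = 0.1025 (the turbulent correlation is not needed).
Darcy-Weisbach: ΔP = f(L/D)(ρV²/2) = 0.1025·(79.3/0.397)·(1260·1.13²/2) = 0.1025·199.7·804.4 = 1.647e+04 Pa.
Head loss h_f = ΔP/(ρg) = 1.647e+04/(1260·9.81) = 1.33 m.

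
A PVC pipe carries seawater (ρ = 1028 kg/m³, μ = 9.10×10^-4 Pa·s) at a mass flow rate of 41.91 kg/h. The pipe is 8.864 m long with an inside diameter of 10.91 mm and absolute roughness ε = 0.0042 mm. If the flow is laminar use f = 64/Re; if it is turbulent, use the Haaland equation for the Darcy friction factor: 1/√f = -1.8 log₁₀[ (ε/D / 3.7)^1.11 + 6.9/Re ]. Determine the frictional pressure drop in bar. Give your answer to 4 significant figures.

ΔP ≈ 0.002627 bar

ṁ = 41.91 kg/h = 41.91/3600 = 0.01164 kg/s.
A = πD²/4 = π(0.01091)²/4 = 9.348e-05 m²; mean velocity V = ṁ/(ρA) = 0.01164/(1028 · 9.348e-05) = 0.1211 m/s.
Reynolds number Re = ρVD/μ = 1028 · 0.1211 · 0.01091 / 0.00091 = 1493.
Re < 2300 → laminar flow, so f = 64/Re = 64/1493 = 0.04287 (the turbulent correlation is not needed).
Darcy-Weisbach: ΔP = f(L/D)(ρV²/2) = 0.04287·(8.864/0.01091)·(1028·0.1211²/2) = 0.04287·812.5·7.543 = 262.7 Pa.
ΔP = 262.7 Pa = 0.002627 bar.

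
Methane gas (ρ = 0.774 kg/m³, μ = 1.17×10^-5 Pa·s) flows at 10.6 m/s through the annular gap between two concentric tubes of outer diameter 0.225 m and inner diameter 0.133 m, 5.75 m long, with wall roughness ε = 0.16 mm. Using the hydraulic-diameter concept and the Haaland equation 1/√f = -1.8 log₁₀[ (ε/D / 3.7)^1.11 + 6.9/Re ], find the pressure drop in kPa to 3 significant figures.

ΔP ≈ 0.0681 kPa

Hydraulic diameter D_h = 4A/P = D_o - D_i = 0.225 - 0.133 = 0.092 m.
Re = ρVD_h/μ = 0.774·10.6·0.092/1.17e-05 = 6.451e+04.
ε/D_h = 0.00016/0.092 = 0.00174; Haaland gives 1/√f = -1.8 log₁₀[0.000202+0.000107] = 6.317, so f = 0.02506.
ΔP = f(L/D_h)(ρV²/2) = 0.02506·5.75/0.092·43.48 = 68.1 Pa.
ΔP = 0.0681 kPa.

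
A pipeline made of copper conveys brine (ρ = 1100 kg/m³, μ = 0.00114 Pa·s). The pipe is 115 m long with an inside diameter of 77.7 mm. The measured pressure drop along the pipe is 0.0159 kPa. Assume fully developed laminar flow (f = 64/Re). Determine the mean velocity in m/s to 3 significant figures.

For laminar flow, f = 64/Re with Re = ρVD/μ, so Darcy-Weisbach reduces to ΔP = 32μLV/D². Solving for V: V = ΔP·D²/(32μL) = 15.9·(0.0777)²/(32·0.00114·115) = 0.02288 m/s.
Check: Re = ρVD/μ = 1100·0.02288·0.0777/0.00114 = 1716 < 2300, so the laminar assumption holds.

V ≈ 0.0229 m/s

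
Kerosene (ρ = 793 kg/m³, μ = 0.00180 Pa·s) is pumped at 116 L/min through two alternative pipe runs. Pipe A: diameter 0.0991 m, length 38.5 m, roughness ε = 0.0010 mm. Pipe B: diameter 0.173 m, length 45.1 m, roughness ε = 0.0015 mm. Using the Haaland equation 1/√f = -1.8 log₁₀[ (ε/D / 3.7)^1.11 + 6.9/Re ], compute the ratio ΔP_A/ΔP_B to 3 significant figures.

ΔP_A/ΔP_B ≈ 11.8

Pipe A: V = Q/A = 0.001933/0.007713 = 0.2507 m/s; Re = 1.094e+04; ε/D = 1.01e-05; Haaland → f = 0.03014; ΔP_A = f(L/D)(ρV²/2) = 291.7 Pa.
Pipe B: V = Q/A = 0.001933/0.02351 = 0.08225 m/s; Re = 6269; ε/D = 8.67e-06; Haaland → f = 0.03527; ΔP_B = f(L/D)(ρV²/2) = 24.66 Pa.
ΔP_A/ΔP_B = 291.7/24.66 = 11.8.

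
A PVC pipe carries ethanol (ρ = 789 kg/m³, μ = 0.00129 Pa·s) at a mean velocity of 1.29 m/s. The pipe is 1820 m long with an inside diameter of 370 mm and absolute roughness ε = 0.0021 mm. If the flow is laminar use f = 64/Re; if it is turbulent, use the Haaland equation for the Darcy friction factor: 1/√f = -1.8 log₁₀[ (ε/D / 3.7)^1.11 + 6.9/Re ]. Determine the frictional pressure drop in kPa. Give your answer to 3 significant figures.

ΔP ≈ 46.7 kPa

Reynolds number Re = ρVD/μ = 789 · 1.29 · 0.37 / 0.00129 = 2.919e+05.
Re > 4000 → turbulent. Relative roughness ε/D = 2.1e-06/0.37 = 5.68e-06. Haaland: 1/√f = -1.8 log₁₀[(5.68e-06/3.7)^1.11 + 6.9/2.919e+05] = -1.8 log₁₀[3.52e-07 + 2.36e-05] = 8.316, so f = 0.01446.
Darcy-Weisbach: ΔP = f(L/D)(ρV²/2) = 0.01446·(1820/0.37)·(789·1.29²/2) = 0.01446·4919·656.5 = 4.669e+04 Pa.
ΔP = 4.669e+04 Pa = 46.7 kPa.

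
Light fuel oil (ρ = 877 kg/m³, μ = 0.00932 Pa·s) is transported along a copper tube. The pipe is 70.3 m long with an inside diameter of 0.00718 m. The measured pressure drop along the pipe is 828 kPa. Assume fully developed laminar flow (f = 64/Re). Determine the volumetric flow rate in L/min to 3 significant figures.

Q ≈ 4.95 L/min

For laminar flow, f = 64/Re with Re = ρVD/μ, so Darcy-Weisbach reduces to ΔP = 32μLV/D². Solving for V: V = ΔP·D²/(32μL) = 8.28e+05·(0.00718)²/(32·0.00932·70.3) = 2.036 m/s.
Check: Re = ρVD/μ = 877·2.036·0.00718/0.00932 = 1376 < 2300, so the laminar assumption holds.
Q = V·A = 2.036·(π/4·0.00718²) = 8.243e-05 m³/s = 4.95 L/min.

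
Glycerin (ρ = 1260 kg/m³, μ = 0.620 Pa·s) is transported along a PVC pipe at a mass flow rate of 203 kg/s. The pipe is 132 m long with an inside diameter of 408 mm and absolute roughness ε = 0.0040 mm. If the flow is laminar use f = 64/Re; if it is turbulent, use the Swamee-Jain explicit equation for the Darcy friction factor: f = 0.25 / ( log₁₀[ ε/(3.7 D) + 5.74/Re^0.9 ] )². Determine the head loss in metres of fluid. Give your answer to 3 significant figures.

A = πD²/4 = π(0.408)²/4 = 0.1307 m²; mean velocity V = ṁ/(ρA) = 203/(1260 · 0.1307) = 1.232 m/s.
Reynolds number Re = ρVD/μ = 1260 · 1.232 · 0.408 / 0.62 = 1022.
Re < 2300 → laminar flow, so f = 64/Re = 64/1022 = 0.06264 (the turbulent correlation is not needed).
Darcy-Weisbach: ΔP = f(L/D)(ρV²/2) = 0.06264·(132/0.408)·(1260·1.232²/2) = 0.06264·323.5·956.7 = 1.939e+04 Pa.
Head loss h_f = ΔP/(ρg) = 1.939e+04/(1260·9.81) = 1.57 m.

h_f ≈ 1.57 m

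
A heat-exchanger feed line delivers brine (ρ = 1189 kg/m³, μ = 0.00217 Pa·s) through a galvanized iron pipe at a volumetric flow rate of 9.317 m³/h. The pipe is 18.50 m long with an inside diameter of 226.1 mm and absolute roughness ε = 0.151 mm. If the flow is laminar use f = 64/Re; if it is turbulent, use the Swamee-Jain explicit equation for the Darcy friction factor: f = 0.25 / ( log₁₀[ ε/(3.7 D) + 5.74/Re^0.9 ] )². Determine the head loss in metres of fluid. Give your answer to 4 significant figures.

h_f ≈ 5.895×10^-4 m

Q = 9.317 m³/h = 9.317/3600 = 0.002588 m³/s.
Cross-sectional area A = πD²/4 = π(0.2261)²/4 = 0.04015 m²; mean velocity V = Q/A = 0.002588/0.04015 = 0.06446 m/s.
Reynolds number Re = ρVD/μ = 1189 · 0.06446 · 0.2261 / 0.00217 = 7986.
Re > 4000 → turbulent. Relative roughness ε/D = 0.000151/0.2261 = 0.000668. Swamee-Jain: f = 0.25/(log₁₀[0.000668/3.7 + 5.74/7986^0.9])² = 0.25/(log₁₀[0.00018 + 0.00177])² = 0.25/(-2.711)² = 0.03402.
Darcy-Weisbach: ΔP = f(L/D)(ρV²/2) = 0.03402·(18.5/0.2261)·(1189·0.06446²/2) = 0.03402·81.82·2.47 = 6.876 Pa.
Head loss h_f = ΔP/(ρg) = 6.876/(1189·9.81) = 5.895×10^-4 m.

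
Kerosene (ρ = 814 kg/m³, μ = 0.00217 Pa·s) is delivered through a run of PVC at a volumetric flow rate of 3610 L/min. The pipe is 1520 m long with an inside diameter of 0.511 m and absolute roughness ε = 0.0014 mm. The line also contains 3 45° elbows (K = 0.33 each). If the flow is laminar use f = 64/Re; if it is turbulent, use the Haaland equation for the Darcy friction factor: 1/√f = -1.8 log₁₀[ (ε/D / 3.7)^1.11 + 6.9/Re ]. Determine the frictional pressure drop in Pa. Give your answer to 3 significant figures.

Q = 3610 L/min = 3610/60000 = 0.06017 m³/s.
Cross-sectional area A = πD²/4 = π(0.511)²/4 = 0.2051 m²; mean velocity V = Q/A = 0.06017/0.2051 = 0.2934 m/s.
Reynolds number Re = ρVD/μ = 814 · 0.2934 · 0.511 / 0.00217 = 5.624e+04.
Re > 4000 → turbulent. Relative roughness ε/D = 1.4e-06/0.511 = 2.74e-06. Haaland: 1/√f = -1.8 log₁₀[(2.74e-06/3.7)^1.11 + 6.9/5.624e+04] = -1.8 log₁₀[1.57e-07 + 0.000123] = 7.039, so f = 0.02018.
Total minor-loss coefficient ΣK = 3·0.33 = 0.99.
ΔP = [f·L/D + ΣK]·(ρV²/2) = [0.02018·1520/0.511 + 0.99]·(814·0.2934²/2) = [60.03 + 0.99]·35.03 = 2138 Pa.

ΔP ≈ 2140 Pa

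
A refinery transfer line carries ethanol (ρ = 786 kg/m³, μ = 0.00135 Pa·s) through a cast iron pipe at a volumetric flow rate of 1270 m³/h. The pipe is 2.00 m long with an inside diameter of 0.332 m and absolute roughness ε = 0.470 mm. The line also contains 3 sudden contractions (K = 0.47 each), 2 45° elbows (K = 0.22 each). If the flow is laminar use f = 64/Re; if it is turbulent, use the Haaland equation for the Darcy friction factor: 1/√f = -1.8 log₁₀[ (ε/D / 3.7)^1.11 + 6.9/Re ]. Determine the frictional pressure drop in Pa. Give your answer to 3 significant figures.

Q = 1270 m³/h = 1270/3600 = 0.3528 m³/s.
Cross-sectional area A = πD²/4 = π(0.332)²/4 = 0.08657 m²; mean velocity V = Q/A = 0.3528/0.08657 = 4.075 m/s.
Reynolds number Re = ρVD/μ = 786 · 4.075 · 0.332 / 0.00135 = 7.877e+05.
Re > 4000 → turbulent. Relative roughness ε/D = 0.00047/0.332 = 0.00142. Haaland: 1/√f = -1.8 log₁₀[(0.00142/3.7)^1.11 + 6.9/7.877e+05] = -1.8 log₁₀[0.000161 + 8.76e-06] = 6.786, so f = 0.02171.
Total minor-loss coefficient ΣK = 3·0.47 + 2·0.22 = 1.85.
ΔP = [f·L/D + ΣK]·(ρV²/2) = [0.02171·2/0.332 + 1.85]·(786·4.075²/2) = [0.1308 + 1.85]·6526 = 1.293e+04 Pa.

ΔP ≈ 12900 Pa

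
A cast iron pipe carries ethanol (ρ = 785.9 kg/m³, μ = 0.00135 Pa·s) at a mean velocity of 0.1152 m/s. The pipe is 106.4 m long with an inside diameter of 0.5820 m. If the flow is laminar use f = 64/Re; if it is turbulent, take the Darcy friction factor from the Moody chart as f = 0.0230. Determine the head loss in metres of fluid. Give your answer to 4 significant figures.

Reynolds number Re = ρVD/μ = 785.9 · 0.1152 · 0.582 / 0.00135 = 3.903e+04.
Re > 4000 → turbulent; use the Moody-chart value f = 0.0230.
Darcy-Weisbach: ΔP = f(L/D)(ρV²/2) = 0.023·(106.4/0.582)·(785.9·0.1152²/2) = 0.023·182.8·5.215 = 21.93 Pa.
Head loss h_f = ΔP/(ρg) = 21.93/(785.9·9.81) = 0.002844 m.

h_f ≈ 0.002844 m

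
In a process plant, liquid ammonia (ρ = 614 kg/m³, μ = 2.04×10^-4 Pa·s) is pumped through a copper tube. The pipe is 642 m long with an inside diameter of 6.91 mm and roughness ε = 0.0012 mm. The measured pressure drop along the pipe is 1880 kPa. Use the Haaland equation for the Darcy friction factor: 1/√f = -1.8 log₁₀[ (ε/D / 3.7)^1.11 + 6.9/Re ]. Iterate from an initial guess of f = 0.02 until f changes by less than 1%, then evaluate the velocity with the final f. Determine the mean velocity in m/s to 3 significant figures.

Rearranging Darcy-Weisbach: V = √(2·ΔP·D/(f·L·ρ)). With ε/D = 1.2e-06/0.00691 = 0.000174, iterate starting from f = 0.02:
  f = 0.02 → V = √(2·1.88e+06·0.00691/(0.02·642·614)) = 1.815 m/s; Re = ρVD/μ = 3.776e+04; f → 0.02252
  f = 0.02252 → V = 1.711 m/s; Re = 3.558e+04; f → 0.02281
  f = 0.02281 → V = 1.7 m/s; Re = 3.536e+04; f → 0.02284
Converged (Δf/f < 1%). With the final f = 0.02284: V = √(2·1.88e+06·0.00691/(0.02284·642·614)) = 1.699 m/s.

V ≈ 1.70 m/s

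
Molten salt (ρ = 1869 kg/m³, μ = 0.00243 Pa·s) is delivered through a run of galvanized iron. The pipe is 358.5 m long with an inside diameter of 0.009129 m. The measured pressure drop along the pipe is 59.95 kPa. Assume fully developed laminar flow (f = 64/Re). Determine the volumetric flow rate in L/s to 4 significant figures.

Q ≈ 0.01173 L/s

For laminar flow, f = 64/Re with Re = ρVD/μ, so Darcy-Weisbach reduces to ΔP = 32μLV/D². Solving for V: V = ΔP·D²/(32μL) = 5.995e+04·(0.009129)²/(32·0.00243·358.5) = 0.1792 m/s.
Check: Re = ρVD/μ = 1869·0.1792·0.009129/0.00243 = 1258 < 2300, so the laminar assumption holds.
Q = V·A = 0.1792·(π/4·0.009129²) = 1.173e-05 m³/s = 0.01173 L/s.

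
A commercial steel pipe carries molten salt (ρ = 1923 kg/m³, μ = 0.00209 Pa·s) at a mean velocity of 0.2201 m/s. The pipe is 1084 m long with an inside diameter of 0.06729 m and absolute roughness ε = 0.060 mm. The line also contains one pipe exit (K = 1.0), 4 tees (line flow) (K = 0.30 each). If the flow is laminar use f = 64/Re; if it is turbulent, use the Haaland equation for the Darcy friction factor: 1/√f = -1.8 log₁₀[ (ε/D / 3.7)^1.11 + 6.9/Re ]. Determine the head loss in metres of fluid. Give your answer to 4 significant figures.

h_f ≈ 1.190 m

Reynolds number Re = ρVD/μ = 1923 · 0.2201 · 0.06729 / 0.00209 = 1.363e+04.
Re > 4000 → turbulent. Relative roughness ε/D = 6e-05/0.06729 = 0.000892. Haaland: 1/√f = -1.8 log₁₀[(0.000892/3.7)^1.11 + 6.9/1.363e+04] = -1.8 log₁₀[9.64e-05 + 0.000506] = 5.796, so f = 0.02977.
Total minor-loss coefficient ΣK = 1·1 + 4·0.3 = 2.2.
ΔP = [f·L/D + ΣK]·(ρV²/2) = [0.02977·1084/0.06729 + 2.2]·(1923·0.2201²/2) = [479.6 + 2.2]·46.58 = 2.244e+04 Pa.
Head loss h_f = ΔP/(ρg) = 2.244e+04/(1923·9.81) = 1.190 m.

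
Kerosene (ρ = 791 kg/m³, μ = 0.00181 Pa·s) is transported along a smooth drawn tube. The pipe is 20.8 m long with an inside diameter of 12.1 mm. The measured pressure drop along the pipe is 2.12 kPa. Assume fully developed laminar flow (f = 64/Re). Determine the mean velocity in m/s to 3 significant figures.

For laminar flow, f = 64/Re with Re = ρVD/μ, so Darcy-Weisbach reduces to ΔP = 32μLV/D². Solving for V: V = ΔP·D²/(32μL) = 2120·(0.0121)²/(32·0.00181·20.8) = 0.2576 m/s.
Check: Re = ρVD/μ = 791·0.2576·0.0121/0.00181 = 1362 < 2300, so the laminar assumption holds.

V ≈ 0.258 m/s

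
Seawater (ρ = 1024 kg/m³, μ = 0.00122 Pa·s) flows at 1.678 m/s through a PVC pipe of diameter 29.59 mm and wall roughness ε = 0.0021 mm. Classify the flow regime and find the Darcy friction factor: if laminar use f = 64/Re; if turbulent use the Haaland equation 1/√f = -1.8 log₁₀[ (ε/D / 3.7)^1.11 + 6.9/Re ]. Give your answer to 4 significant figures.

Re = ρVD/μ = 1024·1.678·0.02959/0.00122 = 4.168e+04.
Re > 4000 → turbulent. ε/D = 2.1e-06/0.02959 = 7.1e-05; Haaland: 1/√f = -1.8 log₁₀[5.81e-06 + 0.000166] = 6.779, so f = 0.02176.

f ≈ 0.02176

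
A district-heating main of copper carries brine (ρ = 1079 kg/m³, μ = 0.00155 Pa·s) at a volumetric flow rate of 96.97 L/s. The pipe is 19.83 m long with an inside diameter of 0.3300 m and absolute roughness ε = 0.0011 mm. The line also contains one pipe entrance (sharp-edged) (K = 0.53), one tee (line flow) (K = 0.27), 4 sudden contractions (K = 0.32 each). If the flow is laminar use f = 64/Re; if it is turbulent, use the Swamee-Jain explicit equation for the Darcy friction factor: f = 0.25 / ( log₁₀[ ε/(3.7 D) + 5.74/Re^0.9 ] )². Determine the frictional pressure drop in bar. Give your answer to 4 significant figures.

ΔP ≈ 0.02059 bar

Q = 96.97 L/s = 96.97/1000 = 0.09697 m³/s.
Cross-sectional area A = πD²/4 = π(0.33)²/4 = 0.08553 m²; mean velocity V = Q/A = 0.09697/0.08553 = 1.134 m/s.
Reynolds number Re = ρVD/μ = 1079 · 1.134 · 0.33 / 0.00155 = 2.604e+05.
Re > 4000 → turbulent. Relative roughness ε/D = 1.1e-06/0.33 = 3.33e-06. Swamee-Jain: f = 0.25/(log₁₀[3.33e-06/3.7 + 5.74/2.604e+05^0.9])² = 0.25/(log₁₀[9.01e-07 + 7.67e-05])² = 0.25/(-4.11)² = 0.0148.
Total minor-loss coefficient ΣK = 1·0.53 + 1·0.27 + 4·0.32 = 2.08.
ΔP = [f·L/D + ΣK]·(ρV²/2) = [0.0148·19.83/0.33 + 2.08]·(1079·1.134²/2) = [0.8893 + 2.08]·693.5 = 2059 Pa.
ΔP = 2059 Pa = 0.02059 bar.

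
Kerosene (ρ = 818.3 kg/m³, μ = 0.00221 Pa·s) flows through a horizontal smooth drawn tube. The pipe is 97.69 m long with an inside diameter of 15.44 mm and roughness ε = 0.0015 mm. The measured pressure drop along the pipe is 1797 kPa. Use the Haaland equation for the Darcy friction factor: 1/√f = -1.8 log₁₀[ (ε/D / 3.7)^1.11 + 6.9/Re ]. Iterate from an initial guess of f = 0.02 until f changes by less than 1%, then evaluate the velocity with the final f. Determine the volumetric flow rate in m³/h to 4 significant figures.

Rearranging Darcy-Weisbach: V = √(2·ΔP·D/(f·L·ρ)). With ε/D = 1.5e-06/0.01544 = 9.72e-05, iterate starting from f = 0.02:
  f = 0.02 → V = √(2·1.797e+06·0.01544/(0.02·97.69·818.3)) = 5.891 m/s; Re = ρVD/μ = 3.368e+04; f → 0.0229
  f = 0.0229 → V = 5.506 m/s; Re = 3.148e+04; f → 0.02325
  f = 0.02325 → V = 5.464 m/s; Re = 3.124e+04; f → 0.0233
Converged (Δf/f < 1%). With the final f = 0.0233: V = √(2·1.797e+06·0.01544/(0.0233·97.69·818.3)) = 5.459 m/s.
Q = V·A = 5.459·(π/4·0.01544²) = 0.001022 m³/s = 3.679 m³/h.

Q ≈ 3.679 m³/h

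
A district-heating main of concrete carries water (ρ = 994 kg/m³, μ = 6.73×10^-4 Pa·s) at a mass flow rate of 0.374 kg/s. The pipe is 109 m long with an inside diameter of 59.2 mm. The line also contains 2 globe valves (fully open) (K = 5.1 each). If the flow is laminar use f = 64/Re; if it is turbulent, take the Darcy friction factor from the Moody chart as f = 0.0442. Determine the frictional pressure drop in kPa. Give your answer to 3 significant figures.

ΔP ≈ 0.850 kPa

A = πD²/4 = π(0.0592)²/4 = 0.002753 m²; mean velocity V = ṁ/(ρA) = 0.374/(994 · 0.002753) = 0.1367 m/s.
Reynolds number Re = ρVD/μ = 994 · 0.1367 · 0.0592 / 0.000673 = 1.195e+04.
Re > 4000 → turbulent; use the Moody-chart value f = 0.0442.
Total minor-loss coefficient ΣK = 2·5.1 = 10.2.
ΔP = [f·L/D + ΣK]·(ρV²/2) = [0.0442·109/0.0592 + 10.2]·(994·0.1367²/2) = [81.38 + 10.2]·9.287 = 850.5 Pa.
ΔP = 850.5 Pa = 0.850 kPa.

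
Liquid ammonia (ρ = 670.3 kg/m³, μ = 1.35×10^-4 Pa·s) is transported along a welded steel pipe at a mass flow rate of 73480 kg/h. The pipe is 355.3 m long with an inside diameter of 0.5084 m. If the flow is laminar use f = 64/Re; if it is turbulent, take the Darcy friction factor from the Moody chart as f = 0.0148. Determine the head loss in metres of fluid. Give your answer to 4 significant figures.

ṁ = 73480 kg/h = 73480/3600 = 20.41 kg/s.
A = πD²/4 = π(0.5084)²/4 = 0.203 m²; mean velocity V = ṁ/(ρA) = 20.41/(670.3 · 0.203) = 0.15 m/s.
Reynolds number Re = ρVD/μ = 670.3 · 0.15 · 0.5084 / 0.000135 = 3.786e+05.
Re > 4000 → turbulent; use the Moody-chart value f = 0.0148.
Darcy-Weisbach: ΔP = f(L/D)(ρV²/2) = 0.0148·(355.3/0.5084)·(670.3·0.15²/2) = 0.0148·698.9·7.541 = 78 Pa.
Head loss h_f = ΔP/(ρg) = 78/(670.3·9.81) = 0.01186 m.

h_f ≈ 0.01186 m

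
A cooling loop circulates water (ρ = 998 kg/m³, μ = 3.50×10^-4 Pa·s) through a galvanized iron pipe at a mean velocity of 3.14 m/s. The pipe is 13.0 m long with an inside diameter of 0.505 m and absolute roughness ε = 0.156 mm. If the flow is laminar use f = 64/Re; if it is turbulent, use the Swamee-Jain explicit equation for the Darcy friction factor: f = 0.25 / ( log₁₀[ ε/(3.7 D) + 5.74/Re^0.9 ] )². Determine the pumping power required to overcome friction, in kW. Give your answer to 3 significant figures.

Reynolds number Re = ρVD/μ = 998 · 3.14 · 0.505 / 0.00035 = 4.522e+06.
Re > 4000 → turbulent. Relative roughness ε/D = 0.000156/0.505 = 0.000309. Swamee-Jain: f = 0.25/(log₁₀[0.000309/3.7 + 5.74/4.522e+06^0.9])² = 0.25/(log₁₀[8.35e-05 + 5.88e-06])² = 0.25/(-4.049)² = 0.01525.
Darcy-Weisbach: ΔP = f(L/D)(ρV²/2) = 0.01525·(13/0.505)·(998·3.14²/2) = 0.01525·25.74·4920 = 1931 Pa.
Q = V·A = 3.14·0.2003 = 0.6289 m³/s.
Pumping power P = QΔP = 0.6289·1931 = 1215 W = 1.21 kW.

P ≈ 1.21 kW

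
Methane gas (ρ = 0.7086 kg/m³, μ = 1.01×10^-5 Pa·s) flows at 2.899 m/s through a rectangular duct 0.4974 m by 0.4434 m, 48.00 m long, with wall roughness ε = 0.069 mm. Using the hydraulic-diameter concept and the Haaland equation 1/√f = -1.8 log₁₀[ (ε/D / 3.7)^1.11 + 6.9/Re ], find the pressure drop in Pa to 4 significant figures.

ΔP ≈ 5.684 Pa

Hydraulic diameter D_h = 4A/P = 4·(0.4974·0.4434)/(2·(0.4974+0.4434)) = 0.8822/1.882 = 0.4689 m.
Re = ρVD_h/μ = 0.7086·2.899·0.4689/1.01e-05 = 9.536e+04.
ε/D_h = 6.9e-05/0.4689 = 0.000147; Haaland gives 1/√f = -1.8 log₁₀[1.3e-05+7.24e-05] = 7.323, so f = 0.01865.
ΔP = f(L/D_h)(ρV²/2) = 0.01865·48/0.4689·2.978 = 5.684 Pa.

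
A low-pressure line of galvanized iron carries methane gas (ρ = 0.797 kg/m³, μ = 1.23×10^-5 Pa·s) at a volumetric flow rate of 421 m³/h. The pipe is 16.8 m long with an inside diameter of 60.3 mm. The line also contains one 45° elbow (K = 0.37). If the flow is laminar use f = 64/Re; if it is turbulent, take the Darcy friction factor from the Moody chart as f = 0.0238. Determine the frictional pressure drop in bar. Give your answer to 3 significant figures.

Q = 421 m³/h = 421/3600 = 0.1169 m³/s.
Cross-sectional area A = πD²/4 = π(0.0603)²/4 = 0.002856 m²; mean velocity V = Q/A = 0.1169/0.002856 = 40.95 m/s.
Reynolds number Re = ρVD/μ = 0.797 · 40.95 · 0.0603 / 1.23e-05 = 1.6e+05.
Re > 4000 → turbulent; use the Moody-chart value f = 0.0238.
Total minor-loss coefficient ΣK = 1·0.37 = 0.37.
ΔP = [f·L/D + ΣK]·(ρV²/2) = [0.0238·16.8/0.0603 + 0.37]·(0.797·40.95²/2) = [6.631 + 0.37]·668.2 = 4678 Pa.
ΔP = 4678 Pa = 0.0468 bar.

ΔP ≈ 0.0468 bar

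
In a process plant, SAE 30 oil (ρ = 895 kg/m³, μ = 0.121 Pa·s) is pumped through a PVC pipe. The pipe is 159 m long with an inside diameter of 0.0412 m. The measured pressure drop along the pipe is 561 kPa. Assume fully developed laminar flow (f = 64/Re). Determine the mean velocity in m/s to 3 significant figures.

For laminar flow, f = 64/Re with Re = ρVD/μ, so Darcy-Weisbach reduces to ΔP = 32μLV/D². Solving for V: V = ΔP·D²/(32μL) = 5.61e+05·(0.0412)²/(32·0.121·159) = 1.547 m/s.
Check: Re = ρVD/μ = 895·1.547·0.0412/0.121 = 471.4 < 2300, so the laminar assumption holds.

V ≈ 1.55 m/s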